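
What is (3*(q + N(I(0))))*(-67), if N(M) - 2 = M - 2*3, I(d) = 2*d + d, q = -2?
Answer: 1206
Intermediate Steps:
I(d) = 3*d
N(M) = -4 + M (N(M) = 2 + (M - 2*3) = 2 + (M - 6) = 2 + (-6 + M) = -4 + M)
(3*(q + N(I(0))))*(-67) = (3*(-2 + (-4 + 3*0)))*(-67) = (3*(-2 + (-4 + 0)))*(-67) = (3*(-2 - 4))*(-67) = (3*(-6))*(-67) = -18*(-67) = 1206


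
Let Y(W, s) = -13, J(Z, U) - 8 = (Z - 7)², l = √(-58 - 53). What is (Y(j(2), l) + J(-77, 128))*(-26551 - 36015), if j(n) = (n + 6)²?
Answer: -441152866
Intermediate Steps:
l = I*√111 (l = √(-111) = I*√111 ≈ 10.536*I)
J(Z, U) = 8 + (-7 + Z)² (J(Z, U) = 8 + (Z - 7)² = 8 + (-7 + Z)²)
j(n) = (6 + n)²
(Y(j(2), l) + J(-77, 128))*(-26551 - 36015) = (-13 + (8 + (-7 - 77)²))*(-26551 - 36015) = (-13 + (8 + (-84)²))*(-62566) = (-13 + (8 + 7056))*(-62566) = (-13 + 7064)*(-62566) = 7051*(-62566) = -441152866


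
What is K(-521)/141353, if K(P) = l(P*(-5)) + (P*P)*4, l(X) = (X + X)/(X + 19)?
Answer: 1424524973/185455136 ≈ 7.6812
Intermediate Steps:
l(X) = 2*X/(19 + X) (l(X) = (2*X)/(19 + X) = 2*X/(19 + X))
K(P) = 4*P² - 10*P/(19 - 5*P) (K(P) = 2*(P*(-5))/(19 + P*(-5)) + (P*P)*4 = 2*(-5*P)/(19 - 5*P) + P²*4 = -10*P/(19 - 5*P) + 4*P² = 4*P² - 10*P/(19 - 5*P))
K(-521)/141353 = (2*(-521)*(5 + 2*(-521)*(-19 + 5*(-521)))/(-19 + 5*(-521)))/141353 = (2*(-521)*(5 + 2*(-521)*(-19 - 2605))/(-19 - 2605))*(1/141353) = (2*(-521)*(5 + 2*(-521)*(-2624))/(-2624))*(1/141353) = (2*(-521)*(-1/2624)*(5 + 2734208))*(1/141353) = (2*(-521)*(-1/2624)*2734213)*(1/141353) = (1424524973/1312)*(1/141353) = 1424524973/185455136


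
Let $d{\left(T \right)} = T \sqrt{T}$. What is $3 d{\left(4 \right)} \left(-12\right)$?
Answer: $-288$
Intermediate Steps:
$d{\left(T \right)} = T^{\frac{3}{2}}$
$3 d{\left(4 \right)} \left(-12\right) = 3 \cdot 4^{\frac{3}{2}} \left(-12\right) = 3 \cdot 8 \left(-12\right) = 24 \left(-12\right) = -288$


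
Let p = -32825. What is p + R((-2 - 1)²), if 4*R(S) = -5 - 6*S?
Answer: -131359/4 ≈ -32840.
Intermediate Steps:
R(S) = -5/4 - 3*S/2 (R(S) = (-5 - 6*S)/4 = -5/4 - 3*S/2)
p + R((-2 - 1)²) = -32825 + (-5/4 - 3*(-2 - 1)²/2) = -32825 + (-5/4 - 3/2*(-3)²) = -32825 + (-5/4 - 3/2*9) = -32825 + (-5/4 - 27/2) = -32825 - 59/4 = -131359/4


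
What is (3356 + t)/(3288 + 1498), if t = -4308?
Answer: -476/2393 ≈ -0.19891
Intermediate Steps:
(3356 + t)/(3288 + 1498) = (3356 - 4308)/(3288 + 1498) = -952/4786 = -952*1/4786 = -476/2393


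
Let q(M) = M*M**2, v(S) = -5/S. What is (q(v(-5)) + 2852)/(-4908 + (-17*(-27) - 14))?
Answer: -2853/4463 ≈ -0.63926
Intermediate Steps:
q(M) = M**3
(q(v(-5)) + 2852)/(-4908 + (-17*(-27) - 14)) = ((-5/(-5))**3 + 2852)/(-4908 + (-17*(-27) - 14)) = ((-5*(-1/5))**3 + 2852)/(-4908 + (459 - 14)) = (1**3 + 2852)/(-4908 + 445) = (1 + 2852)/(-4463) = 2853*(-1/4463) = -2853/4463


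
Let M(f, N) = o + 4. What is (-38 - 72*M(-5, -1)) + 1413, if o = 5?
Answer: 727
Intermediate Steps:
M(f, N) = 9 (M(f, N) = 5 + 4 = 9)
(-38 - 72*M(-5, -1)) + 1413 = (-38 - 72*9) + 1413 = (-38 - 648) + 1413 = -686 + 1413 = 727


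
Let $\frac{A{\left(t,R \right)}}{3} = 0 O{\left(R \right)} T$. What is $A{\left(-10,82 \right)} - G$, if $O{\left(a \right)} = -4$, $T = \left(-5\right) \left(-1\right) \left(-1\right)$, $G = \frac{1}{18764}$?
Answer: $- \frac{1}{18764} \approx -5.3294 \cdot 10^{-5}$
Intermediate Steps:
$G = \frac{1}{18764} \approx 5.3294 \cdot 10^{-5}$
$T = -5$ ($T = 5 \left(-1\right) = -5$)
$A{\left(t,R \right)} = 0$ ($A{\left(t,R \right)} = 3 \cdot 0 \left(-4\right) \left(-5\right) = 3 \cdot 0 \left(-5\right) = 3 \cdot 0 = 0$)
$A{\left(-10,82 \right)} - G = 0 - \frac{1}{18764} = - \frac{1}{18764}$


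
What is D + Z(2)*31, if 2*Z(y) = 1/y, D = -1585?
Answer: -6309/4 ≈ -1577.3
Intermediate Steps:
Z(y) = 1/(2*y) (Z(y) = (1/y)/2 = 1/(2*y))
D + Z(2)*31 = -1585 + ((½)/2)*31 = -1585 + ((½)*(½))*31 = -1585 + (¼)*31 = -1585 + 31/4 = -6309/4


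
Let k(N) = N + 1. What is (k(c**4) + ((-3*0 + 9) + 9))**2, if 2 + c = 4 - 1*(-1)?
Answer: 10000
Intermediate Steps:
c = 3 (c = -2 + (4 - 1*(-1)) = -2 + (4 + 1) = -2 + 5 = 3)
k(N) = 1 + N
(k(c**4) + ((-3*0 + 9) + 9))**2 = ((1 + 3**4) + ((-3*0 + 9) + 9))**2 = ((1 + 81) + ((0 + 9) + 9))**2 = (82 + (9 + 9))**2 = (82 + 18)**2 = 100**2 = 10000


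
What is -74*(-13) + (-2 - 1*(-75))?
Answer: 1035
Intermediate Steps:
-74*(-13) + (-2 - 1*(-75)) = 962 + (-2 + 75) = 962 + 73 = 1035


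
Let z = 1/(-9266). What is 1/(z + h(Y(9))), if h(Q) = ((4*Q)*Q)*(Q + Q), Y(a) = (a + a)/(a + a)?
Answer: 9266/74127 ≈ 0.12500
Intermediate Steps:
Y(a) = 1 (Y(a) = (2*a)/((2*a)) = (2*a)*(1/(2*a)) = 1)
h(Q) = 8*Q³ (h(Q) = (4*Q²)*(2*Q) = 8*Q³)
z = -1/9266 ≈ -0.00010792
1/(z + h(Y(9))) = 1/(-1/9266 + 8*1³) = 1/(-1/9266 + 8*1) = 1/(-1/9266 + 8) = 1/(74127/9266) = 9266/74127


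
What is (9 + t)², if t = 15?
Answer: 576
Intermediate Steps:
(9 + t)² = (9 + 15)² = 24² = 576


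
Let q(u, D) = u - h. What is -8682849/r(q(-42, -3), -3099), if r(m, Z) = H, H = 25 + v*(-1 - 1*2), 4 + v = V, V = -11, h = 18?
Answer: -1240407/10 ≈ -1.2404e+5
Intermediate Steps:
q(u, D) = -18 + u (q(u, D) = u - 1*18 = u - 18 = -18 + u)
v = -15 (v = -4 - 11 = -15)
H = 70 (H = 25 - 15*(-1 - 1*2) = 25 - 15*(-1 - 2) = 25 - 15*(-3) = 25 + 45 = 70)
r(m, Z) = 70
-8682849/r(q(-42, -3), -3099) = -8682849/70 = -8682849*1/70 = -1240407/10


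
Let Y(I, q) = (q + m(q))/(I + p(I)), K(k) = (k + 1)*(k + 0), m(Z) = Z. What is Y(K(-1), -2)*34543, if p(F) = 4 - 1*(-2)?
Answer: -69086/3 ≈ -23029.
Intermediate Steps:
p(F) = 6 (p(F) = 4 + 2 = 6)
K(k) = k*(1 + k) (K(k) = (1 + k)*k = k*(1 + k))
Y(I, q) = 2*q/(6 + I) (Y(I, q) = (q + q)/(I + 6) = (2*q)/(6 + I) = 2*q/(6 + I))
Y(K(-1), -2)*34543 = (2*(-2)/(6 - (1 - 1)))*34543 = (2*(-2)/(6 - 1*0))*34543 = (2*(-2)/(6 + 0))*34543 = (2*(-2)/6)*34543 = (2*(-2)*(⅙))*34543 = -⅔*34543 = -69086/3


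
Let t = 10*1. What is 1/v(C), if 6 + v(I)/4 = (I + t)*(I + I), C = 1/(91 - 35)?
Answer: -392/8847 ≈ -0.044309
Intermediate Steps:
t = 10
C = 1/56 ≈ 0.017857
v(I) = -24 + 8*I*(10 + I) (v(I) = -24 + 4*((I + 10)*(I + I)) = -24 + 4*((10 + I)*(2*I)) = -24 + 4*(2*I*(10 + I)) = -24 + 8*I*(10 + I))
1/v(C) = 1/(-24 + 8*(1/56)² + 80*(1/56)) = 1/(-24 + 8*(1/3136) + 10/7) = 1/(-24 + 1/392 + 10/7) = 1/(-8847/392) = -392/8847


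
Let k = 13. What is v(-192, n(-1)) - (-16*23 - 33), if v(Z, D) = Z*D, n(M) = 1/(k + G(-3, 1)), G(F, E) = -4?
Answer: 1139/3 ≈ 379.67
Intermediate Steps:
n(M) = ⅑ (n(M) = 1/(13 - 4) = 1/9 = ⅑)
v(Z, D) = D*Z
v(-192, n(-1)) - (-16*23 - 33) = (⅑)*(-192) - (-16*23 - 33) = -64/3 - (-368 - 33) = -64/3 - 1*(-401) = -64/3 + 401 = 1139/3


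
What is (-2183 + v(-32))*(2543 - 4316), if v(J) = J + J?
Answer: 3983931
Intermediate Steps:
v(J) = 2*J
(-2183 + v(-32))*(2543 - 4316) = (-2183 + 2*(-32))*(2543 - 4316) = (-2183 - 64)*(-1773) = -2247*(-1773) = 3983931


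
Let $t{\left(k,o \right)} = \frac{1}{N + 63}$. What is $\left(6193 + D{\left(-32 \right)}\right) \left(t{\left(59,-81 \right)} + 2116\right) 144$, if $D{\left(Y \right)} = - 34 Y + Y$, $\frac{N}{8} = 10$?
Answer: $\frac{28714485744}{13} \approx 2.2088 \cdot 10^{9}$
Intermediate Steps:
$N = 80$ ($N = 8 \cdot 10 = 80$)
$D{\left(Y \right)} = - 33 Y$
$t{\left(k,o \right)} = \frac{1}{143}$ ($t{\left(k,o \right)} = \frac{1}{80 + 63} = \frac{1}{143}$)
$\left(6193 + D{\left(-32 \right)}\right) \left(t{\left(59,-81 \right)} + 2116\right) 144 = \left(6193 - -1056\right) \left(\frac{1}{143} + 2116\right) 144 = \left(6193 + 1056\right) \frac{302589}{143} \cdot 144 = 7249 \cdot \frac{302589}{143} \cdot 144 = \frac{199406151}{13} \cdot 144 = \frac{28714485744}{13}$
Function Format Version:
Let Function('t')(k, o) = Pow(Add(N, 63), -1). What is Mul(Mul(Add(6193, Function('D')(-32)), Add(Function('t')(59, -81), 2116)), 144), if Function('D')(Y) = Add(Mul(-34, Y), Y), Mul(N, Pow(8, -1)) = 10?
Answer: Rational(28714485744, 13) ≈ 2.2088e+9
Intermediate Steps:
N = 80 (N = Mul(8, 10) = 80)
Function('D')(Y) = Mul(-33, Y)
Function('t')(k, o) = Rational(1, 143) (Function('t')(k, o) = Pow(Add(80, 63), -1) = Pow(143, -1) = Rational(1, 143))
Mul(Mul(Add(6193, Function('D')(-32)), Add(Function('t')(59, -81), 2116)), 144) = Mul(Mul(Add(6193, Mul(-33, -32)), Add(Rational(1, 143), 2116)), 144) = Mul(Mul(Add(6193, 1056), Rational(302589, 143)), 144) = Mul(Mul(7249, Rational(302589, 143)), 144) = Mul(Rational(199406151, 13), 144) = Rational(28714485744, 13)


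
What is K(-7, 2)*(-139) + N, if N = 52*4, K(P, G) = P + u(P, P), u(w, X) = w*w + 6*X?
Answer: 208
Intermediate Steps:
u(w, X) = w² + 6*X
K(P, G) = P² + 7*P (K(P, G) = P + (P² + 6*P) = P² + 7*P)
N = 208
K(-7, 2)*(-139) + N = -7*(7 - 7)*(-139) + 208 = -7*0*(-139) + 208 = 0*(-139) + 208 = 0 + 208 = 208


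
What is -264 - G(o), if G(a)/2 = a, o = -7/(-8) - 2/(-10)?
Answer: -5323/20 ≈ -266.15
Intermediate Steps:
o = 43/40 (o = -7*(-1/8) - 2*(-1/10) = 7/8 + 1/5 = 43/40 ≈ 1.0750)
G(a) = 2*a
-264 - G(o) = -264 - 2*43/40 = -264 - 1*43/20 = -264 - 43/20 = -5323/20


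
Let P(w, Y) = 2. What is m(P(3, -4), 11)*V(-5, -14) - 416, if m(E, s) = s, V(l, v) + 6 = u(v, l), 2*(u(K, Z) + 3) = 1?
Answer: -1019/2 ≈ -509.50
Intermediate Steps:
u(K, Z) = -5/2 (u(K, Z) = -3 + (½)*1 = -3 + ½ = -5/2)
V(l, v) = -17/2 (V(l, v) = -6 - 5/2 = -17/2)
m(P(3, -4), 11)*V(-5, -14) - 416 = 11*(-17/2) - 416 = -187/2 - 416 = -1019/2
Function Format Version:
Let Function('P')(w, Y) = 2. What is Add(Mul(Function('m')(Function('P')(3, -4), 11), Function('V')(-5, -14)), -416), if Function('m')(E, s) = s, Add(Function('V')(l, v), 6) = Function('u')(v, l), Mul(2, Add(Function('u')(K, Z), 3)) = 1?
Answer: Rational(-1019, 2) ≈ -509.50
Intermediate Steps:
Function('u')(K, Z) = Rational(-5, 2) (Function('u')(K, Z) = Add(-3, Mul(Rational(1, 2), 1)) = Add(-3, Rational(1, 2)) = Rational(-5, 2))
Function('V')(l, v) = Rational(-17, 2) (Function('V')(l, v) = Add(-6, Rational(-5, 2)) = Rational(-17, 2))
Add(Mul(Function('m')(Function('P')(3, -4), 11), Function('V')(-5, -14)), -416) = Add(Mul(11, Rational(-17, 2)), -416) = Add(Rational(-187, 2), -416) = Rational(-1019, 2)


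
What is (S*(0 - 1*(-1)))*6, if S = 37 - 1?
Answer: 216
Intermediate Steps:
S = 36
(S*(0 - 1*(-1)))*6 = (36*(0 - 1*(-1)))*6 = (36*(0 + 1))*6 = (36*1)*6 = 36*6 = 216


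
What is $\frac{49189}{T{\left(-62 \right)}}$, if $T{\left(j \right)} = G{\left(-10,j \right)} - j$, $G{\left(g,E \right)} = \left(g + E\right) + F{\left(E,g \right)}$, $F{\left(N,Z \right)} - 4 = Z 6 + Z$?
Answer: $- \frac{49189}{76} \approx -647.22$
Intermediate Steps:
$F{\left(N,Z \right)} = 4 + 7 Z$ ($F{\left(N,Z \right)} = 4 + \left(Z 6 + Z\right) = 4 + \left(6 Z + Z\right) = 4 + 7 Z$)
$G{\left(g,E \right)} = 4 + E + 8 g$ ($G{\left(g,E \right)} = \left(g + E\right) + \left(4 + 7 g\right) = \left(E + g\right) + \left(4 + 7 g\right) = 4 + E + 8 g$)
$T{\left(j \right)} = -76$ ($T{\left(j \right)} = \left(4 + j + 8 \left(-10\right)\right) - j = \left(4 + j - 80\right) - j = \left(-76 + j\right) - j = -76$)
$\frac{49189}{T{\left(-62 \right)}} = \frac{49189}{-76} = 49189 \left(- \frac{1}{76}\right) = - \frac{49189}{76}$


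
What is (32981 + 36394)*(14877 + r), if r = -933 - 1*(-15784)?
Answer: 2062380000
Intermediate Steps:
r = 14851 (r = -933 + 15784 = 14851)
(32981 + 36394)*(14877 + r) = (32981 + 36394)*(14877 + 14851) = 69375*29728 = 2062380000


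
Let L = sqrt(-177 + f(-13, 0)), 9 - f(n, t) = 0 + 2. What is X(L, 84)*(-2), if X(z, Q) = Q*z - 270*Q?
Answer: 45360 - 168*I*sqrt(170) ≈ 45360.0 - 2190.5*I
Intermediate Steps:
f(n, t) = 7 (f(n, t) = 9 - (0 + 2) = 9 - 1*2 = 9 - 2 = 7)
L = I*sqrt(170) (L = sqrt(-177 + 7) = sqrt(-170) = I*sqrt(170) ≈ 13.038*I)
X(z, Q) = -270*Q + Q*z
X(L, 84)*(-2) = (84*(-270 + I*sqrt(170)))*(-2) = (-22680 + 84*I*sqrt(170))*(-2) = 45360 - 168*I*sqrt(170)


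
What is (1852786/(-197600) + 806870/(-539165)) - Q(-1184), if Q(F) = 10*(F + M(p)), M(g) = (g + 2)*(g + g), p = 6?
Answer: 8907584374187/819530800 ≈ 10869.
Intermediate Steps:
M(g) = 2*g*(2 + g) (M(g) = (2 + g)*(2*g) = 2*g*(2 + g))
Q(F) = 960 + 10*F (Q(F) = 10*(F + 2*6*(2 + 6)) = 10*(F + 2*6*8) = 10*(F + 96) = 10*(96 + F) = 960 + 10*F)
(1852786/(-197600) + 806870/(-539165)) - Q(-1184) = (1852786/(-197600) + 806870/(-539165)) - (960 + 10*(-1184)) = (1852786*(-1/197600) + 806870*(-1/539165)) - (960 - 11840) = (-71261/7600 - 161374/107833) - 1*(-10880) = -8910729813/819530800 + 10880 = 8907584374187/819530800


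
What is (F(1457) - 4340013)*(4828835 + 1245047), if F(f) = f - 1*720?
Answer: -26356250389432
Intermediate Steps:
F(f) = -720 + f (F(f) = f - 720 = -720 + f)
(F(1457) - 4340013)*(4828835 + 1245047) = ((-720 + 1457) - 4340013)*(4828835 + 1245047) = (737 - 4340013)*6073882 = -4339276*6073882 = -26356250389432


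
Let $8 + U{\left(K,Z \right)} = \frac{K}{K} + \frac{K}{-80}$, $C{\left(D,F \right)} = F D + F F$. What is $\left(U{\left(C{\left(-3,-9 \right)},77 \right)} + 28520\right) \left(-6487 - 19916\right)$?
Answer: $- \frac{15055861899}{20} \approx -7.5279 \cdot 10^{8}$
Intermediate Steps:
$C{\left(D,F \right)} = F^{2} + D F$ ($C{\left(D,F \right)} = D F + F^{2} = F^{2} + D F$)
$U{\left(K,Z \right)} = -7 - \frac{K}{80}$ ($U{\left(K,Z \right)} = -8 + \left(\frac{K}{K} + \frac{K}{-80}\right) = -8 + \left(1 + K \left(- \frac{1}{80}\right)\right) = -8 - \left(-1 + \frac{K}{80}\right) = -7 - \frac{K}{80}$)
$\left(U{\left(C{\left(-3,-9 \right)},77 \right)} + 28520\right) \left(-6487 - 19916\right) = \left(\left(-7 - \frac{\left(-9\right) \left(-3 - 9\right)}{80}\right) + 28520\right) \left(-6487 - 19916\right) = \left(\left(-7 - \frac{\left(-9\right) \left(-12\right)}{80}\right) + 28520\right) \left(-26403\right) = \left(\left(-7 - \frac{27}{20}\right) + 28520\right) \left(-26403\right) = \left(- \frac{167}{20} + 28520\right) \left(-26403\right) = \frac{570233}{20} \left(-26403\right) = - \frac{15055861899}{20}$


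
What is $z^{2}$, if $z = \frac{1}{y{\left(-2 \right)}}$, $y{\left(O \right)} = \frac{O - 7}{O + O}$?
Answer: $\frac{16}{81} \approx 0.19753$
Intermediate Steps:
$y{\left(O \right)} = \frac{-7 + O}{2 O}$
$z = \frac{4}{9}$ ($z = \frac{1}{\frac{1}{2} \frac{1}{-2} \left(-7 - 2\right)} = \frac{1}{\frac{1}{2} \left(- \frac{1}{2}\right) \left(-9\right)} = \frac{1}{\frac{9}{4}} = \frac{4}{9} \approx 0.44444$)
$z^{2} = \left(\frac{4}{9}\right)^{2} = \frac{16}{81}$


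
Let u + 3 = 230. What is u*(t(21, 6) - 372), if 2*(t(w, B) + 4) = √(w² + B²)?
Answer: -85352 + 681*√53/2 ≈ -82873.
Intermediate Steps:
u = 227 (u = -3 + 230 = 227)
t(w, B) = -4 + √(B² + w²)/2 (t(w, B) = -4 + √(w² + B²)/2 = -4 + √(B² + w²)/2)
u*(t(21, 6) - 372) = 227*((-4 + √(6² + 21²)/2) - 372) = 227*((-4 + √(36 + 441)/2) - 372) = 227*((-4 + √477/2) - 372) = 227*((-4 + (3*√53)/2) - 372) = 227*((-4 + 3*√53/2) - 372) = 227*(-376 + 3*√53/2) = -85352 + 681*√53/2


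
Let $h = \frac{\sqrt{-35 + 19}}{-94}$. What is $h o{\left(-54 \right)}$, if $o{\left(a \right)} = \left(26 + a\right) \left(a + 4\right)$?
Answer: $- \frac{2800 i}{47} \approx - 59.574 i$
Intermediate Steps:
$o{\left(a \right)} = \left(4 + a\right) \left(26 + a\right)$ ($o{\left(a \right)} = \left(26 + a\right) \left(4 + a\right) = \left(4 + a\right) \left(26 + a\right)$)
$h = - \frac{2 i}{47}$ ($h = \sqrt{-16} \left(- \frac{1}{94}\right) = 4 i \left(- \frac{1}{94}\right) = - \frac{2 i}{47} \approx - 0.042553 i$)
$h o{\left(-54 \right)} = - \frac{2 i}{47} \left(104 + \left(-54\right)^{2} + 30 \left(-54\right)\right) = - \frac{2 i}{47} \left(104 + 2916 - 1620\right) = - \frac{2 i}{47} \cdot 1400 = - \frac{2800 i}{47}$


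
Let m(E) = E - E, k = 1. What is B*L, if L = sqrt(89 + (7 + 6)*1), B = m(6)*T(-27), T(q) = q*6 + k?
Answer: 0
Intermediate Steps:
T(q) = 1 + 6*q (T(q) = q*6 + 1 = 6*q + 1 = 1 + 6*q)
m(E) = 0
B = 0 (B = 0*(1 + 6*(-27)) = 0*(1 - 162) = 0*(-161) = 0)
L = sqrt(102) (L = sqrt(89 + 13*1) = sqrt(89 + 13) = sqrt(102) ≈ 10.100)
B*L = 0*sqrt(102) = 0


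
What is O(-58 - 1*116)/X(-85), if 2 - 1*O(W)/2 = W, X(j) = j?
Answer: -352/85 ≈ -4.1412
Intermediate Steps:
O(W) = 4 - 2*W
O(-58 - 1*116)/X(-85) = (4 - 2*(-58 - 1*116))/(-85) = (4 - 2*(-58 - 116))*(-1/85) = (4 - 2*(-174))*(-1/85) = (4 + 348)*(-1/85) = 352*(-1/85) = -352/85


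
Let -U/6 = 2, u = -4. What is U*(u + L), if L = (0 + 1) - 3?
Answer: 72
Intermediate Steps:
L = -2 (L = 1 - 3 = -2)
U = -12 (U = -6*2 = -12)
U*(u + L) = -12*(-4 - 2) = -12*(-6) = 72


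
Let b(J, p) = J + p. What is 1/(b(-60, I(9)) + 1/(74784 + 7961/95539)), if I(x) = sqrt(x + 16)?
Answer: -7144796537/392963713996 ≈ -0.018182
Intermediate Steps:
I(x) = sqrt(16 + x)
1/(b(-60, I(9)) + 1/(74784 + 7961/95539)) = 1/((-60 + sqrt(16 + 9)) + 1/(74784 + 7961/95539)) = 1/((-60 + sqrt(25)) + 1/(74784 + 7961*(1/95539))) = 1/((-60 + 5) + 1/(74784 + 7961/95539)) = 1/(-55 + 1/(7144796537/95539)) = 1/(-55 + 95539/7144796537) = 1/(-392963713996/7144796537) = -7144796537/392963713996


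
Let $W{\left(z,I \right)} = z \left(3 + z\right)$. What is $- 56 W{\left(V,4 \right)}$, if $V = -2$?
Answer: $112$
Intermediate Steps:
$- 56 W{\left(V,4 \right)} = - 56 \left(- 2 \left(3 - 2\right)\right) = - 56 \left(\left(-2\right) 1\right) = \left(-56\right) \left(-2\right) = 112$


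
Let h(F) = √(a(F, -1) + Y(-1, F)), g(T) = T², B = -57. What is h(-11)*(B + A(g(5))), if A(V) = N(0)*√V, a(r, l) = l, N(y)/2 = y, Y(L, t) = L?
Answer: -57*I*√2 ≈ -80.61*I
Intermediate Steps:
N(y) = 2*y
A(V) = 0 (A(V) = (2*0)*√V = 0*√V = 0)
h(F) = I*√2 (h(F) = √(-1 - 1) = √(-2) = I*√2)
h(-11)*(B + A(g(5))) = (I*√2)*(-57 + 0) = (I*√2)*(-57) = -57*I*√2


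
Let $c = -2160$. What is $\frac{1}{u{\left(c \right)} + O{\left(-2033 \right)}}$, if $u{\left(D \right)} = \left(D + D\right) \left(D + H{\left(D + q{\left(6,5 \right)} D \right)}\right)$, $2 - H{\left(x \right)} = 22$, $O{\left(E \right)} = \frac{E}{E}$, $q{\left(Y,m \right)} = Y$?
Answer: $\frac{1}{9417601} \approx 1.0618 \cdot 10^{-7}$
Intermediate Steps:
$O{\left(E \right)} = 1$
$H{\left(x \right)} = -20$ ($H{\left(x \right)} = 2 - 22 = -20$)
$u{\left(D \right)} = 2 D \left(-20 + D\right)$ ($u{\left(D \right)} = \left(D + D\right) \left(D - 20\right) = 2 D \left(-20 + D\right)$)
$\frac{1}{u{\left(c \right)} + O{\left(-2033 \right)}} = \frac{1}{2 \left(-2160\right) \left(-20 - 2160\right) + 1} = \frac{1}{2 \left(-2160\right) \left(-2180\right) + 1} = \frac{1}{9417600 + 1} = \frac{1}{9417601}$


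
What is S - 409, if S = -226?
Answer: -635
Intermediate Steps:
S - 409 = -226 - 409 = -635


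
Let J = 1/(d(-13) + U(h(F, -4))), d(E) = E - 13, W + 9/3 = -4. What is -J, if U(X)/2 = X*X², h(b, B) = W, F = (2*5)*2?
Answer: 1/712 ≈ 0.0014045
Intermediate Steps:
W = -7 (W = -3 - 4 = -7)
F = 20 (F = 10*2 = 20)
h(b, B) = -7
U(X) = 2*X³ (U(X) = 2*(X*X²) = 2*X³)
d(E) = -13 + E
J = -1/712 (J = 1/((-13 - 13) + 2*(-7)³) = 1/(-26 + 2*(-343)) = 1/(-26 - 686) = 1/(-712) = -1/712 ≈ -0.0014045)
-J = -1*(-1/712) = 1/712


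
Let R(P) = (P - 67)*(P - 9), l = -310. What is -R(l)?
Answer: -120263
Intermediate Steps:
R(P) = (-67 + P)*(-9 + P)
-R(l) = -(603 + (-310)² - 76*(-310)) = -(603 + 96100 + 23560) = -1*120263 = -120263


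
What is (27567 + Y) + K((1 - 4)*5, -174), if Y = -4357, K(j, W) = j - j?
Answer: 23210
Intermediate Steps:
K(j, W) = 0
(27567 + Y) + K((1 - 4)*5, -174) = (27567 - 4357) + 0 = 23210 + 0 = 23210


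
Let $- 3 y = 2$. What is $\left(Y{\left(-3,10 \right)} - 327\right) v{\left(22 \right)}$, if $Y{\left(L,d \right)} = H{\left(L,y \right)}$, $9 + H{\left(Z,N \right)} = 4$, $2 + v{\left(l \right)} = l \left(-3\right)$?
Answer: $22576$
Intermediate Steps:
$y = - \frac{2}{3}$ ($y = \left(- \frac{1}{3}\right) 2 = - \frac{2}{3} \approx -0.66667$)
$v{\left(l \right)} = -2 - 3 l$ ($v{\left(l \right)} = -2 + l \left(-3\right) = -2 - 3 l$)
$H{\left(Z,N \right)} = -5$ ($H{\left(Z,N \right)} = -9 + 4 = -5$)
$Y{\left(L,d \right)} = -5$
$\left(Y{\left(-3,10 \right)} - 327\right) v{\left(22 \right)} = \left(-5 - 327\right) \left(-2 - 66\right) = - 332 \left(-2 - 66\right) = \left(-332\right) \left(-68\right) = 22576$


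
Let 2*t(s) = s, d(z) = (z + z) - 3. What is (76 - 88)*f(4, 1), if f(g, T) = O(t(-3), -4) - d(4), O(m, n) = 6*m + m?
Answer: 186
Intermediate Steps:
d(z) = -3 + 2*z (d(z) = 2*z - 3 = -3 + 2*z)
t(s) = s/2
O(m, n) = 7*m
f(g, T) = -31/2 (f(g, T) = 7*((½)*(-3)) - (-3 + 2*4) = 7*(-3/2) - (-3 + 8) = -21/2 - 1*5 = -21/2 - 5 = -31/2)
(76 - 88)*f(4, 1) = (76 - 88)*(-31/2) = -12*(-31/2) = 186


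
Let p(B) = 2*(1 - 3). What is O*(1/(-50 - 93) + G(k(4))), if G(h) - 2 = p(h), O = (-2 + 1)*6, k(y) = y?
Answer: 1722/143 ≈ 12.042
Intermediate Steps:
p(B) = -4 (p(B) = 2*(-2) = -4)
O = -6 (O = -1*6 = -6)
G(h) = -2 (G(h) = 2 - 4 = -2)
O*(1/(-50 - 93) + G(k(4))) = -6*(1/(-50 - 93) - 2) = -6*(1/(-143) - 2) = -6*(-1/143 - 2) = -6*(-287/143) = 1722/143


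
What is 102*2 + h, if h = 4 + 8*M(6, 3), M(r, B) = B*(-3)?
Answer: 136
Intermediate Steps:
M(r, B) = -3*B
h = -68 (h = 4 + 8*(-3*3) = 4 + 8*(-9) = 4 - 72 = -68)
102*2 + h = 102*2 - 68 = 204 - 68 = 136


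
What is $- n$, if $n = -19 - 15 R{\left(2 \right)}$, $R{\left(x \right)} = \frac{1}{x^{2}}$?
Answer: $\frac{91}{4} \approx 22.75$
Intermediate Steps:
$R{\left(x \right)} = \frac{1}{x^{2}}$
$n = - \frac{91}{4}$ ($n = -19 - \frac{15}{4} = - \frac{91}{4} \approx -22.75$)
$- n = \left(-1\right) \left(- \frac{91}{4}\right) = \frac{91}{4}$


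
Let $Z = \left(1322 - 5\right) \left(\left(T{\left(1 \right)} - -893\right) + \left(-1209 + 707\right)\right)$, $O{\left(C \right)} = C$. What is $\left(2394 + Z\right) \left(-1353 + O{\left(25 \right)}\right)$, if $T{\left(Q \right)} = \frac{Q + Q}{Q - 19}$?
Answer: $- \frac{2060503552}{3} \approx -6.8683 \cdot 10^{8}$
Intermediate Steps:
$T{\left(Q \right)} = \frac{2 Q}{-19 + Q}$
$Z = \frac{1544402}{3}$ ($Z = \left(1322 - 5\right) \left(\left(2 \cdot 1 \frac{1}{-19 + 1} - -893\right) + \left(-1209 + 707\right)\right) = 1317 \left(\left(2 \cdot 1 \frac{1}{-18} + 893\right) - 502\right) = 1317 \left(\left(2 \cdot 1 \left(- \frac{1}{18}\right) + 893\right) - 502\right) = 1317 \left(\left(- \frac{1}{9} + 893\right) - 502\right) = 1317 \left(\frac{8036}{9} - 502\right) = 1317 \cdot \frac{3518}{9} = \frac{1544402}{3} \approx 5.148 \cdot 10^{5}$)
$\left(2394 + Z\right) \left(-1353 + O{\left(25 \right)}\right) = \left(2394 + \frac{1544402}{3}\right) \left(-1353 + 25\right) = \frac{1551584}{3} \left(-1328\right) = - \frac{2060503552}{3}$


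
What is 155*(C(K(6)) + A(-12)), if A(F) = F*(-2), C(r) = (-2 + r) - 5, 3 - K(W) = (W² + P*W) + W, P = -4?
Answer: 310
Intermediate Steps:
K(W) = 3 - W² + 3*W (K(W) = 3 - ((W² - 4*W) + W) = 3 - (W² - 3*W) = 3 + (-W² + 3*W) = 3 - W² + 3*W)
C(r) = -7 + r
A(F) = -2*F
155*(C(K(6)) + A(-12)) = 155*((-7 + (3 - 1*6² + 3*6)) - 2*(-12)) = 155*((-7 + (3 - 1*36 + 18)) + 24) = 155*((-7 + (3 - 36 + 18)) + 24) = 155*((-7 - 15) + 24) = 155*(-22 + 24) = 155*2 = 310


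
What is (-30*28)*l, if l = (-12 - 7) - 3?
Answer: 18480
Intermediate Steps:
l = -22 (l = -19 - 3 = -22)
(-30*28)*l = -30*28*(-22) = -840*(-22) = 18480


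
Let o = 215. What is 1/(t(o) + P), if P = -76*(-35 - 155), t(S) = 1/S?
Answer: 215/3104601 ≈ 6.9252e-5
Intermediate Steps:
P = 14440 (P = -76*(-190) = 14440)
1/(t(o) + P) = 1/(1/215 + 14440) = 1/(3104601/215) = 215/3104601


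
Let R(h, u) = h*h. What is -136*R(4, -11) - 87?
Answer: -2263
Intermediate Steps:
R(h, u) = h**2
-136*R(4, -11) - 87 = -136*4**2 - 87 = -136*16 - 87 = -2176 - 87 = -2263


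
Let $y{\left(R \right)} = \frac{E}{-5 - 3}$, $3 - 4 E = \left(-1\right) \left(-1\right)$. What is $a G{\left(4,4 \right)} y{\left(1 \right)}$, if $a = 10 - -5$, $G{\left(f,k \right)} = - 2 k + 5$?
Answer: $\frac{45}{16} \approx 2.8125$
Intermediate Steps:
$G{\left(f,k \right)} = 5 - 2 k$
$E = \frac{1}{2}$ ($E = \frac{3}{4} - \frac{\left(-1\right) \left(-1\right)}{4} = \frac{3}{4} - \frac{1}{4} = \frac{1}{2} \approx 0.5$)
$a = 15$ ($a = 10 + 5 = 15$)
$y{\left(R \right)} = - \frac{1}{16}$ ($y{\left(R \right)} = \frac{1}{2 \left(-5 - 3\right)} = \frac{1}{2 \left(-8\right)} = \frac{1}{2} \left(- \frac{1}{8}\right) = - \frac{1}{16}$)
$a G{\left(4,4 \right)} y{\left(1 \right)} = 15 \left(5 - 8\right) \left(- \frac{1}{16}\right) = 15 \left(-3\right) \left(- \frac{1}{16}\right) = \left(-45\right) \left(- \frac{1}{16}\right) = \frac{45}{16}$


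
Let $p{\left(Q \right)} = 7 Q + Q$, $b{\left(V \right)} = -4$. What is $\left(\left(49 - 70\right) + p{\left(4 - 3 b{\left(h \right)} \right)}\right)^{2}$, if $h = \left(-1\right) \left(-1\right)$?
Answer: $11449$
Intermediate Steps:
$h = 1$
$p{\left(Q \right)} = 8 Q$
$\left(\left(49 - 70\right) + p{\left(4 - 3 b{\left(h \right)} \right)}\right)^{2} = \left(\left(49 - 70\right) + 8 \left(4 - -12\right)\right)^{2} = \left(\left(49 - 70\right) + 8 \left(4 + 12\right)\right)^{2} = \left(-21 + 8 \cdot 16\right)^{2} = \left(-21 + 128\right)^{2} = 107^{2} = 11449$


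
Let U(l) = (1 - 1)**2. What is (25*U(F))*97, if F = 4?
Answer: 0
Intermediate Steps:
U(l) = 0 (U(l) = 0**2 = 0)
(25*U(F))*97 = (25*0)*97 = 0*97 = 0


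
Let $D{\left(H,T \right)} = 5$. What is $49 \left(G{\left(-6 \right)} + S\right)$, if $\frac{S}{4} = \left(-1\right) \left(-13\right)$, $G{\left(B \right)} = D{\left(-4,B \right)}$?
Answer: $2793$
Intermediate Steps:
$G{\left(B \right)} = 5$
$S = 52$ ($S = 4 \left(\left(-1\right) \left(-13\right)\right) = 4 \cdot 13 = 52$)
$49 \left(G{\left(-6 \right)} + S\right) = 49 \left(5 + 52\right) = 49 \cdot 57 = 2793$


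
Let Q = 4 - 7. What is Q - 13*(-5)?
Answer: 62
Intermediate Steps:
Q = -3
Q - 13*(-5) = -3 - 13*(-5) = -3 + 65 = 62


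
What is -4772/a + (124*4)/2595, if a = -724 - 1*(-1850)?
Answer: -5912422/1460985 ≈ -4.0469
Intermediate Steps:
a = 1126 (a = -724 + 1850 = 1126)
-4772/a + (124*4)/2595 = -4772/1126 + (124*4)/2595 = -4772*1/1126 + 496*(1/2595) = -2386/563 + 496/2595 = -5912422/1460985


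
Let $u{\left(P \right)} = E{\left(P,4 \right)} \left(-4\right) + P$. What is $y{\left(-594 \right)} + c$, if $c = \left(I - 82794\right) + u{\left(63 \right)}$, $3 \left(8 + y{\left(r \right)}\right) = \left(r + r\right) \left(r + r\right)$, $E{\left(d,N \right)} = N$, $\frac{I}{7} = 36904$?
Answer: $646021$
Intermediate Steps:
$I = 258328$ ($I = 7 \cdot 36904 = 258328$)
$y{\left(r \right)} = -8 + \frac{4 r^{2}}{3}$ ($y{\left(r \right)} = -8 + \frac{\left(r + r\right) \left(r + r\right)}{3} = -8 + \frac{2 r 2 r}{3} = -8 + \frac{4 r^{2}}{3}$)
$u{\left(P \right)} = -16 + P$ ($u{\left(P \right)} = 4 \left(-4\right) + P = -16 + P$)
$c = 175581$ ($c = \left(258328 - 82794\right) + \left(-16 + 63\right) = 175534 + 47 = 175581$)
$y{\left(-594 \right)} + c = \left(-8 + \frac{4 \left(-594\right)^{2}}{3}\right) + 175581 = \left(-8 + \frac{4}{3} \cdot 352836\right) + 175581 = \left(-8 + 470448\right) + 175581 = 470440 + 175581 = 646021$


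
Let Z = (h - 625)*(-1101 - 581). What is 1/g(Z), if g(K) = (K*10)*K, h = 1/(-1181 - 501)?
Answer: 1/11051286650010 ≈ 9.0487e-14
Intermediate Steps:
h = -1/1682 (h = 1/(-1682) = -1/1682 ≈ -0.00059453)
Z = 1051251 (Z = (-1/1682 - 625)*(-1101 - 581) = -1051251/1682*(-1682) = 1051251)
g(K) = 10*K² (g(K) = (10*K)*K = 10*K²)
1/g(Z) = 1/(10*1051251²) = 1/(10*1105128665001) = 1/11051286650010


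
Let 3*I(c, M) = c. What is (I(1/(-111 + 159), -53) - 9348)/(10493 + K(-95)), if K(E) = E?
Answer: -1346111/1497312 ≈ -0.89902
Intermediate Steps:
I(c, M) = c/3
(I(1/(-111 + 159), -53) - 9348)/(10493 + K(-95)) = (1/(3*(-111 + 159)) - 9348)/(10493 - 95) = ((⅓)/48 - 9348)/10398 = ((⅓)*(1/48) - 9348)*(1/10398) = (1/144 - 9348)*(1/10398) = -1346111/144*1/10398 = -1346111/1497312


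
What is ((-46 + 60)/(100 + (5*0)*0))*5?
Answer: 7/10 ≈ 0.70000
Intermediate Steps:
((-46 + 60)/(100 + (5*0)*0))*5 = (14/(100 + 0*0))*5 = (14/(100 + 0))*5 = (14/100)*5 = (14*(1/100))*5 = (7/50)*5 = 7/10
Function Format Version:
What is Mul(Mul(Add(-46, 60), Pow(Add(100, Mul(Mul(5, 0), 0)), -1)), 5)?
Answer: Rational(7, 10) ≈ 0.70000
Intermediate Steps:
Mul(Mul(Add(-46, 60), Pow(Add(100, Mul(Mul(5, 0), 0)), -1)), 5) = Mul(Mul(14, Pow(Add(100, Mul(0, 0)), -1)), 5) = Mul(Mul(14, Pow(Add(100, 0), -1)), 5) = Mul(Mul(14, Pow(100, -1)), 5) = Mul(Mul(14, Rational(1, 100)), 5) = Mul(Rational(7, 50), 5) = Rational(7, 10)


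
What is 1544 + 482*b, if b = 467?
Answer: 226638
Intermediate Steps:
1544 + 482*b = 1544 + 482*467 = 1544 + 225094 = 226638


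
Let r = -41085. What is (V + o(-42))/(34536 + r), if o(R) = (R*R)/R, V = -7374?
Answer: 2472/2183 ≈ 1.1324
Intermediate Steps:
o(R) = R (o(R) = R**2/R = R)
(V + o(-42))/(34536 + r) = (-7374 - 42)/(34536 - 41085) = -7416/(-6549) = -7416*(-1/6549) = 2472/2183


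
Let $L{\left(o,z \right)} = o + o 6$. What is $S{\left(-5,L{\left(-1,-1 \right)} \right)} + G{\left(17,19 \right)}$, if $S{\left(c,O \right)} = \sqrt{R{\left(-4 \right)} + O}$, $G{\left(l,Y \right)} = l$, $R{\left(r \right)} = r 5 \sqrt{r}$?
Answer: $17 + \sqrt{-7 - 40 i} \approx 21.099 - 4.8789 i$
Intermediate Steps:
$R{\left(r \right)} = 5 r^{\frac{3}{2}}$ ($R{\left(r \right)} = 5 r \sqrt{r} = 5 r^{\frac{3}{2}}$)
$L{\left(o,z \right)} = 7 o$ ($L{\left(o,z \right)} = o + 6 o = 7 o$)
$S{\left(c,O \right)} = \sqrt{O - 40 i}$ ($S{\left(c,O \right)} = \sqrt{5 \left(-4\right)^{\frac{3}{2}} + O} = \sqrt{5 \left(- 8 i\right) + O} = \sqrt{- 40 i + O} = \sqrt{O - 40 i}$)
$S{\left(-5,L{\left(-1,-1 \right)} \right)} + G{\left(17,19 \right)} = \sqrt{7 \left(-1\right) - 40 i} + 17 = \sqrt{-7 - 40 i} + 17 = 17 + \sqrt{-7 - 40 i}$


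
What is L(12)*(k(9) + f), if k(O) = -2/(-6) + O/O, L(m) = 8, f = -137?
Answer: -3256/3 ≈ -1085.3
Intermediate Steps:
k(O) = 4/3 (k(O) = -2*(-1/6) + 1 = 1/3 + 1 = 4/3)
L(12)*(k(9) + f) = 8*(4/3 - 137) = 8*(-407/3) = -3256/3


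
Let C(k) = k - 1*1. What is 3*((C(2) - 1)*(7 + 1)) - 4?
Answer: -4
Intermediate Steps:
C(k) = -1 + k (C(k) = k - 1 = -1 + k)
3*((C(2) - 1)*(7 + 1)) - 4 = 3*(((-1 + 2) - 1)*(7 + 1)) - 4 = 3*((1 - 1)*8) - 4 = 3*(0*8) - 4 = 3*0 - 4 = 0 - 4 = -4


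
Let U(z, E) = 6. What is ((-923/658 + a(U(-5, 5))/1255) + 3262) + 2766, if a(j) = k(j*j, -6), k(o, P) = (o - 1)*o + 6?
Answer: 4977536783/825790 ≈ 6027.6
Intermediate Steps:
k(o, P) = 6 + o*(-1 + o) (k(o, P) = (-1 + o)*o + 6 = o*(-1 + o) + 6 = 6 + o*(-1 + o))
a(j) = 6 + j**4 - j**2 (a(j) = 6 + (j*j)**2 - j*j = 6 + (j**2)**2 - j**2 = 6 + j**4 - j**2)
((-923/658 + a(U(-5, 5))/1255) + 3262) + 2766 = ((-923/658 + (6 + 6**4 - 1*6**2)/1255) + 3262) + 2766 = ((-923*1/658 + (6 + 1296 - 1*36)*(1/1255)) + 3262) + 2766 = ((-923/658 + (6 + 1296 - 36)*(1/1255)) + 3262) + 2766 = ((-923/658 + 1266*(1/1255)) + 3262) + 2766 = ((-923/658 + 1266/1255) + 3262) + 2766 = (-325337/825790 + 3262) + 2766 = 2693401643/825790 + 2766 = 4977536783/825790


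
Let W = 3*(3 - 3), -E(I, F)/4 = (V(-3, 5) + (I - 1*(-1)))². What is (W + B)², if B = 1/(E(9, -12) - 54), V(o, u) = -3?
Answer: 1/62500 ≈ 1.6000e-5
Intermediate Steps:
E(I, F) = -4*(-2 + I)² (E(I, F) = -4*(-3 + (I - 1*(-1)))² = -4*(-3 + (I + 1))² = -4*(-3 + (1 + I))² = -4*(-2 + I)²)
W = 0 (W = 3*0 = 0)
B = -1/250 (B = 1/(-4*(-2 + 9)² - 54) = 1/(-4*7² - 54) = 1/(-4*49 - 54) = 1/(-196 - 54) = 1/(-250) = -1/250 ≈ -0.0040000)
(W + B)² = (0 - 1/250)² = (-1/250)² = 1/62500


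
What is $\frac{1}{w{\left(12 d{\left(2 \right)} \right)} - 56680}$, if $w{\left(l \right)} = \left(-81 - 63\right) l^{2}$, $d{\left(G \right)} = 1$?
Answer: $- \frac{1}{77416} \approx -1.2917 \cdot 10^{-5}$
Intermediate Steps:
$w{\left(l \right)} = - 144 l^{2}$
$\frac{1}{w{\left(12 d{\left(2 \right)} \right)} - 56680} = \frac{1}{- 144 \left(12 \cdot 1\right)^{2} - 56680} = \frac{1}{- 144 \cdot 12^{2} - 56680} = \frac{1}{\left(-144\right) 144 - 56680} = \frac{1}{-20736 - 56680} = \frac{1}{-77416} = - \frac{1}{77416}$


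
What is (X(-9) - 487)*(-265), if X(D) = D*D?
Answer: 107590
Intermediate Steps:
X(D) = D²
(X(-9) - 487)*(-265) = ((-9)² - 487)*(-265) = (81 - 487)*(-265) = -406*(-265) = 107590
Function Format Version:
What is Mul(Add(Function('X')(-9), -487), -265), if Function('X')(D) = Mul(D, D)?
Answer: 107590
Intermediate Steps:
Function('X')(D) = Pow(D, 2)
Mul(Add(Function('X')(-9), -487), -265) = Mul(Add(Pow(-9, 2), -487), -265) = Mul(Add(81, -487), -265) = Mul(-406, -265) = 107590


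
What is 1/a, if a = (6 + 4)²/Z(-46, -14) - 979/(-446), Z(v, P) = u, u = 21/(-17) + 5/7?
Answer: -13826/2623351 ≈ -0.0052704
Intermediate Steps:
u = -62/119 (u = 21*(-1/17) + 5*(⅐) = -21/17 + 5/7 = -62/119 ≈ -0.52101)
Z(v, P) = -62/119
a = -2623351/13826 (a = (6 + 4)²/(-62/119) - 979/(-446) = 10²*(-119/62) - 979*(-1/446) = 100*(-119/62) + 979/446 = -5950/31 + 979/446 = -2623351/13826 ≈ -189.74)
1/a = 1/(-2623351/13826) = -13826/2623351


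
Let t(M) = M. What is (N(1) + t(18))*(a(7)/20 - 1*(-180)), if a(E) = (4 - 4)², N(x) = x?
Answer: 3420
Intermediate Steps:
a(E) = 0 (a(E) = 0² = 0)
(N(1) + t(18))*(a(7)/20 - 1*(-180)) = (1 + 18)*(0/20 - 1*(-180)) = 19*(0*(1/20) + 180) = 19*(0 + 180) = 19*180 = 3420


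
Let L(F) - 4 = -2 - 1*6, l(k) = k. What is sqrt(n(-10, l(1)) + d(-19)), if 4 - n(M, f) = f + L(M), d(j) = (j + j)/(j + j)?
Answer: 2*sqrt(2) ≈ 2.8284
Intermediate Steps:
L(F) = -4 (L(F) = 4 + (-2 - 1*6) = 4 + (-2 - 6) = 4 - 8 = -4)
d(j) = 1 (d(j) = (2*j)/((2*j)) = (2*j)*(1/(2*j)) = 1)
n(M, f) = 8 - f (n(M, f) = 4 - (f - 4) = 4 - (-4 + f) = 4 + (4 - f) = 8 - f)
sqrt(n(-10, l(1)) + d(-19)) = sqrt((8 - 1*1) + 1) = sqrt((8 - 1) + 1) = sqrt(7 + 1) = sqrt(8) = 2*sqrt(2)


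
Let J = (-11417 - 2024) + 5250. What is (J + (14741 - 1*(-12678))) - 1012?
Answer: 18216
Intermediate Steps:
J = -8191 (J = -13441 + 5250 = -8191)
(J + (14741 - 1*(-12678))) - 1012 = (-8191 + (14741 - 1*(-12678))) - 1012 = (-8191 + (14741 + 12678)) - 1012 = (-8191 + 27419) - 1012 = 19228 - 1012 = 18216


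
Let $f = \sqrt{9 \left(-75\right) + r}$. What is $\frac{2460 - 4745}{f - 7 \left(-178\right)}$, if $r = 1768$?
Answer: $- \frac{2847110}{1551423} + \frac{2285 \sqrt{1093}}{1551423} \approx -1.7865$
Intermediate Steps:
$f = \sqrt{1093}$ ($f = \sqrt{9 \left(-75\right) + 1768} = \sqrt{-675 + 1768} = \sqrt{1093} \approx 33.061$)
$\frac{2460 - 4745}{f - 7 \left(-178\right)} = \frac{2460 - 4745}{\sqrt{1093} - 7 \left(-178\right)} = - \frac{2285}{\sqrt{1093} - -1246} = - \frac{2285}{\sqrt{1093} + 1246} = - \frac{2285}{1246 + \sqrt{1093}}$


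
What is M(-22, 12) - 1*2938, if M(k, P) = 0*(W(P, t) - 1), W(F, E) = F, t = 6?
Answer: -2938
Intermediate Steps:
M(k, P) = 0 (M(k, P) = 0*(P - 1) = 0*(-1 + P) = 0)
M(-22, 12) - 1*2938 = 0 - 1*2938 = 0 - 2938 = -2938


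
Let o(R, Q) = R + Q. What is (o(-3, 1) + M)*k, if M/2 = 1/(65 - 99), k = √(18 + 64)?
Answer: -35*√82/17 ≈ -18.643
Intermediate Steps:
k = √82 ≈ 9.0554
o(R, Q) = Q + R
M = -1/17 (M = 2/(65 - 99) = 2/(-34) = 2*(-1/34) = -1/17 ≈ -0.058824)
(o(-3, 1) + M)*k = ((1 - 3) - 1/17)*√82 = (-2 - 1/17)*√82 = -35*√82/17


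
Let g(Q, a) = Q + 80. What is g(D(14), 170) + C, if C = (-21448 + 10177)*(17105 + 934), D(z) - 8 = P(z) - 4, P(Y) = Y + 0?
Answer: -203317471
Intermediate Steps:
P(Y) = Y
D(z) = 4 + z (D(z) = 8 + (z - 4) = 8 + (-4 + z) = 4 + z)
g(Q, a) = 80 + Q
C = -203317569 (C = -11271*18039 = -203317569)
g(D(14), 170) + C = (80 + (4 + 14)) - 203317569 = (80 + 18) - 203317569 = 98 - 203317569 = -203317471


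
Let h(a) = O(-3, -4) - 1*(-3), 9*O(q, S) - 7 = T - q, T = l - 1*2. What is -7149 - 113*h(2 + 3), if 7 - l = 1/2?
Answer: -138061/18 ≈ -7670.1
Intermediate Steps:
l = 13/2 (l = 7 - 1/2 = 13/2 ≈ 6.5000)
T = 9/2 (T = 13/2 - 1*2 = 13/2 - 2 = 9/2 ≈ 4.5000)
O(q, S) = 23/18 - q/9 (O(q, S) = 7/9 + (9/2 - q)/9 = 7/9 + (1/2 - q/9) = 23/18 - q/9)
h(a) = 83/18 (h(a) = (23/18 - 1/9*(-3)) - 1*(-3) = (23/18 + 1/3) + 3 = 29/18 + 3 = 83/18)
-7149 - 113*h(2 + 3) = -7149 - 113*83/18 = -7149 - 1*9379/18 = -7149 - 9379/18 = -138061/18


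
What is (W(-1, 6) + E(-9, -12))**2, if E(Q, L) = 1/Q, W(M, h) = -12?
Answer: 11881/81 ≈ 146.68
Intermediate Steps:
(W(-1, 6) + E(-9, -12))**2 = (-12 + 1/(-9))**2 = (-12 - 1/9)**2 = (-109/9)**2 = 11881/81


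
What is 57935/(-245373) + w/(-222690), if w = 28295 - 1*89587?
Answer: 356309461/9107018895 ≈ 0.039125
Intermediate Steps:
w = -61292 (w = 28295 - 89587 = -61292)
57935/(-245373) + w/(-222690) = 57935/(-245373) - 61292/(-222690) = 57935*(-1/245373) - 61292*(-1/222690) = -57935/245373 + 30646/111345 = 356309461/9107018895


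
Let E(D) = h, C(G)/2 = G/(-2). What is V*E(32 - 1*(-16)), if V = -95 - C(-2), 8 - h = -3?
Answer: -1067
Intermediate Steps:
h = 11 (h = 8 - 1*(-3) = 8 + 3 = 11)
C(G) = -G (C(G) = 2*(G/(-2)) = 2*(G*(-½)) = 2*(-G/2) = -G)
E(D) = 11
V = -97 (V = -95 - (-1)*(-2) = -95 - 1*2 = -95 - 2 = -97)
V*E(32 - 1*(-16)) = -97*11 = -1067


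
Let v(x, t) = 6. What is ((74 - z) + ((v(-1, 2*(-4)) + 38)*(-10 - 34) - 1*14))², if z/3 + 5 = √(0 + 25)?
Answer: 3519376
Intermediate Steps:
z = 0 (z = -15 + 3*√(0 + 25) = -15 + 3*√25 = -15 + 3*5 = -15 + 15 = 0)
((74 - z) + ((v(-1, 2*(-4)) + 38)*(-10 - 34) - 1*14))² = ((74 - 1*0) + ((6 + 38)*(-10 - 34) - 1*14))² = ((74 + 0) + (44*(-44) - 14))² = (74 + (-1936 - 14))² = (74 - 1950)² = (-1876)² = 3519376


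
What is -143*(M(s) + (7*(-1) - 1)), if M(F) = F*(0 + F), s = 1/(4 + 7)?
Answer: 12571/11 ≈ 1142.8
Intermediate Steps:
s = 1/11 ≈ 0.090909
M(F) = F² (M(F) = F*F = F²)
-143*(M(s) + (7*(-1) - 1)) = -143*((1/11)² + (7*(-1) - 1)) = -143*(1/121 + (-7 - 1)) = -143*(1/121 - 8) = -143*(-967/121) = 12571/11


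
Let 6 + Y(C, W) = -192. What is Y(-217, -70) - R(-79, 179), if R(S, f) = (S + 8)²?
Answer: -5239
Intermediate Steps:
R(S, f) = (8 + S)²
Y(C, W) = -198 (Y(C, W) = -6 - 192 = -198)
Y(-217, -70) - R(-79, 179) = -198 - (8 - 79)² = -198 - 1*(-71)² = -198 - 1*5041 = -198 - 5041 = -5239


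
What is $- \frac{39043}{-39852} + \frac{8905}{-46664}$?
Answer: $\frac{366755123}{464913432} \approx 0.78887$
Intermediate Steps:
$- \frac{39043}{-39852} + \frac{8905}{-46664} = \left(-39043\right) \left(- \frac{1}{39852}\right) + 8905 \left(- \frac{1}{46664}\right) = \frac{39043}{39852} - \frac{8905}{46664} = \frac{366755123}{464913432}$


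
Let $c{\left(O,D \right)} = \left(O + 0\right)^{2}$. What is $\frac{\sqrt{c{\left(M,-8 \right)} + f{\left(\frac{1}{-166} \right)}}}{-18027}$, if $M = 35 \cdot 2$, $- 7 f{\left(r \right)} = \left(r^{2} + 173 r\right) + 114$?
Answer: $- \frac{\sqrt{6594406931}}{20947374} \approx -0.0038767$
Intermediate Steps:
$f{\left(r \right)} = - \frac{114}{7} - \frac{173 r}{7} - \frac{r^{2}}{7}$ ($f{\left(r \right)} = - \frac{\left(r^{2} + 173 r\right) + 114}{7} = - \frac{114 + r^{2} + 173 r}{7} = - \frac{114}{7} - \frac{173 r}{7} - \frac{r^{2}}{7}$)
$M = 70$
$c{\left(O,D \right)} = O^{2}$
$\frac{\sqrt{c{\left(M,-8 \right)} + f{\left(\frac{1}{-166} \right)}}}{-18027} = \frac{\sqrt{70^{2} - \left(\frac{114}{7} - \frac{173}{1162} + \frac{1}{192892}\right)}}{-18027} = \sqrt{4900 - \left(\frac{18751}{1162} + \frac{1}{192892}\right)} \left(- \frac{1}{18027}\right) = \sqrt{4900 - \frac{3112667}{192892}} \left(- \frac{1}{18027}\right) = \sqrt{\frac{942058133}{192892}} \left(- \frac{1}{18027}\right) = \frac{\sqrt{6594406931}}{1162} \left(- \frac{1}{18027}\right) = - \frac{\sqrt{6594406931}}{20947374}$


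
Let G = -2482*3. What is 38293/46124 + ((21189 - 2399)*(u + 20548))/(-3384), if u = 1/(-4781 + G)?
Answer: -13608807416714561/119277148302 ≈ -1.1409e+5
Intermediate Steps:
G = -7446
u = -1/12227 (u = 1/(-4781 - 7446) = 1/(-12227) = -1/12227 ≈ -8.1786e-5)
38293/46124 + ((21189 - 2399)*(u + 20548))/(-3384) = 38293/46124 + ((21189 - 2399)*(-1/12227 + 20548))/(-3384) = 38293*(1/46124) + (18790*(251240395/12227))*(-1/3384) = 38293/46124 + (4720807022050/12227)*(-1/3384) = 38293/46124 - 2360403511025/20688084 = -13608807416714561/119277148302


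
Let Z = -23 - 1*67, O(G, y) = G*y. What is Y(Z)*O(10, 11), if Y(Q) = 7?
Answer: 770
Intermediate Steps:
Z = -90 (Z = -23 - 67 = -90)
Y(Z)*O(10, 11) = 7*(10*11) = 7*110 = 770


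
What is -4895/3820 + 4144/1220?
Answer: 492909/233020 ≈ 2.1153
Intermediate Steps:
-4895/3820 + 4144/1220 = -4895*1/3820 + 4144*(1/1220) = -979/764 + 1036/305 = 492909/233020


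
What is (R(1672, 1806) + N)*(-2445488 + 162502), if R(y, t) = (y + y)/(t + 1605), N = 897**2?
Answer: -6265711336623998/3411 ≈ -1.8369e+12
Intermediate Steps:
N = 804609
R(y, t) = 2*y/(1605 + t) (R(y, t) = (2*y)/(1605 + t) = 2*y/(1605 + t))
(R(1672, 1806) + N)*(-2445488 + 162502) = (2*1672/(1605 + 1806) + 804609)*(-2445488 + 162502) = (2*1672/3411 + 804609)*(-2282986) = (2*1672*(1/3411) + 804609)*(-2282986) = (3344/3411 + 804609)*(-2282986) = (2744524643/3411)*(-2282986) = -6265711336623998/3411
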